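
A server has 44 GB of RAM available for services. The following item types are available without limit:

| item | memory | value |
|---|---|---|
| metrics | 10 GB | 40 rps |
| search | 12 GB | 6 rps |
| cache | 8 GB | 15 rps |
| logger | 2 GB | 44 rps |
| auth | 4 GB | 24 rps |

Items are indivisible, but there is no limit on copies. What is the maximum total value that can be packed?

Best value-per-unit is logger at 44/2, and filling with it alone uses memory 22×2=44. No mix of the others beats 22×44 = 968.

968 rps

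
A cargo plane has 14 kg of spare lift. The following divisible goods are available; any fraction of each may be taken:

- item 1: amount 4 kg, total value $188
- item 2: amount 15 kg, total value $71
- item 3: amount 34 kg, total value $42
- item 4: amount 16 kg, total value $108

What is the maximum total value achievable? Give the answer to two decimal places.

Take in order of value per unit:
- item 1 (188/4 per unit): all 4 → value 188, running total 188.00
- item 4 (108/16 per unit): 10 of 16 → value 10×108/16 = 67.5000, running total 255.50
Total 255.50.

255.50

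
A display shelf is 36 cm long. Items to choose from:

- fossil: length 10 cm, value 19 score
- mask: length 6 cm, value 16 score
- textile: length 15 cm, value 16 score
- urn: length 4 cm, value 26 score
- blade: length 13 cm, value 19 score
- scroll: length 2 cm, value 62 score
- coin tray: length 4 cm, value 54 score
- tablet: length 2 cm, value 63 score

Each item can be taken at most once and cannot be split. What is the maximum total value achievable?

Check high-value combinations within 36 cm:
- fossil+urn+blade+scroll+coin tray+tablet: length 10+4+13+2+4+2=35, value 19+26+19+62+54+63=243
- fossil+mask+urn+scroll+coin tray+tablet: length 10+6+4+2+4+2=28, value 19+16+26+62+54+63=240
- mask+urn+blade+scroll+coin tray+tablet: length 6+4+13+2+4+2=31, value 16+26+19+62+54+63=240
- mask+textile+urn+scroll+coin tray+tablet: length 6+15+4+2+4+2=33, value 16+16+26+62+54+63=237
- fossil+urn+scroll+coin tray+tablet: length 10+4+2+4+2=22, value 19+26+62+54+63=224
Best: 243 score.

243 score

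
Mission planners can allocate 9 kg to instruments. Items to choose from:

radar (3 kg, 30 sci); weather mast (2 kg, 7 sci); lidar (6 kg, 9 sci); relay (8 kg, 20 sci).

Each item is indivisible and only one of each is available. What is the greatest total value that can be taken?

Check high-value combinations within 9 kg:
- radar+lidar: mass 3+6=9, value 30+9=39
- radar+weather mast: mass 3+2=5, value 30+7=37
- radar: mass 3, value 30
- relay: mass 8, value 20
Best: 39 sci.

39 sci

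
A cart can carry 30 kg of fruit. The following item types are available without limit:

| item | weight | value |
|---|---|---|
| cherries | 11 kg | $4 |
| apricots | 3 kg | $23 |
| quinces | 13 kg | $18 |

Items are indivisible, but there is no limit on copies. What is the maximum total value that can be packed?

$230

Best value-per-unit is apricots at 23/3, and filling with it alone uses weight 10×3=30. No mix of the others beats 10×23 = 230.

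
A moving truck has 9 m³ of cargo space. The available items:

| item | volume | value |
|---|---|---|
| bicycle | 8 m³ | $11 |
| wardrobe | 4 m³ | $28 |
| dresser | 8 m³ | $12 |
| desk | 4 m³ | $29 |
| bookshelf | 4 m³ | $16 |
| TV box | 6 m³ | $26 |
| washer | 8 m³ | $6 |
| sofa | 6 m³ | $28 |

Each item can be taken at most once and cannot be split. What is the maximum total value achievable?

$57

Check high-value combinations within 9 m³:
- wardrobe+desk: volume 4+4=8, value 28+29=57
- desk+bookshelf: volume 4+4=8, value 29+16=45
- wardrobe+bookshelf: volume 4+4=8, value 28+16=44
- desk: volume 4, value 29
Best: $57.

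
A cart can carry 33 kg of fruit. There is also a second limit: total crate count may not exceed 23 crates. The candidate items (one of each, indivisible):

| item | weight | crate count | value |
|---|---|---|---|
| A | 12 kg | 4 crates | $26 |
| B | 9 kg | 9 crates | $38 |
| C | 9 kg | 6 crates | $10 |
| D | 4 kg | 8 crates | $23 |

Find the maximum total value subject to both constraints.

Feasible sets respecting both limits:
- A+B+D: weight 25, crate count 21, value 87
- A+B+C: weight 30, crate count 19, value 74
- B+C+D: weight 22, crate count 23, value 71
- A+B: weight 21, crate count 13, value 64
Best: $87.

$87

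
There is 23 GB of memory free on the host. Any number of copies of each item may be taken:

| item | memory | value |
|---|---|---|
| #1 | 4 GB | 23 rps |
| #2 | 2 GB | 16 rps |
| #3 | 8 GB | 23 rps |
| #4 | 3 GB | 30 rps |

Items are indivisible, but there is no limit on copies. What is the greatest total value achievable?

226 rps

Best value-per-unit is #4 at 30/3; filling with it alone gives 7×30 = 210.
Optimal mix: 1×#2 + 7×#4 → memory 23, value 226.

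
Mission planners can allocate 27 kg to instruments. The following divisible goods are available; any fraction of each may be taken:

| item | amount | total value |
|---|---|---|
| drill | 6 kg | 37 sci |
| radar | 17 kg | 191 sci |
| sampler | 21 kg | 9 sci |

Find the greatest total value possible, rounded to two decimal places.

229.71

Take in order of value per unit:
- radar (191/17 per unit): all 17 → value 191, running total 191.00
- drill (37/6 per unit): all 6 → value 37, running total 228.00
- sampler (9/21 per unit): 4 of 21 → value 4×9/21 = 1.7143, running total 229.71
Total 229.71.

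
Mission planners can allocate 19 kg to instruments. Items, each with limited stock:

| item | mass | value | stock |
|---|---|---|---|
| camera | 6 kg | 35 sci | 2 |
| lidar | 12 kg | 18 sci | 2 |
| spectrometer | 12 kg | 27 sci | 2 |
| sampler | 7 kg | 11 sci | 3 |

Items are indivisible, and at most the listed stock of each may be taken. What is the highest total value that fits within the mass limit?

Best selections within mass 19 and stock limits:
- 2×camera + 1×sampler: mass 19, value 81
- 2×camera: mass 12, value 70
- 1×camera + 1×spectrometer: mass 18, value 62
Best: 81 sci.

81 sci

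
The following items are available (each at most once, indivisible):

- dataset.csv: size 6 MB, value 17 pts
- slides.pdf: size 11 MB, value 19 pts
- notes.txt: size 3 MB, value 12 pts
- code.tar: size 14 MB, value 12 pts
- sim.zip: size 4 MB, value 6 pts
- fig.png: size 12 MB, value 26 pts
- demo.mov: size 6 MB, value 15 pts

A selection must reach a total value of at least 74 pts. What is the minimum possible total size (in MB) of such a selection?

31

Subsets with value ≥ 74, sorted by total size:
- dataset.csv+notes.txt+sim.zip+fig.png+demo.mov: size 31, value 76
- dataset.csv+slides.pdf+notes.txt+fig.png: size 32, value 74
- dataset.csv+slides.pdf+fig.png+demo.mov: size 35, value 77
Minimum size: 31 MB.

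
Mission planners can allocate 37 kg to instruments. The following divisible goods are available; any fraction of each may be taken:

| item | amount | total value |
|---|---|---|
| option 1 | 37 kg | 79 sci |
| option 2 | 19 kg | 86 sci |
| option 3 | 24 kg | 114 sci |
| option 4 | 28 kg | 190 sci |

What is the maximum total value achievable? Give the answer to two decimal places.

232.75

Take in order of value per unit:
- option 4 (190/28 per unit): all 28 → value 190, running total 190.00
- option 3 (114/24 per unit): 9 of 24 → value 9×114/24 = 42.7500, running total 232.75
Total 232.75.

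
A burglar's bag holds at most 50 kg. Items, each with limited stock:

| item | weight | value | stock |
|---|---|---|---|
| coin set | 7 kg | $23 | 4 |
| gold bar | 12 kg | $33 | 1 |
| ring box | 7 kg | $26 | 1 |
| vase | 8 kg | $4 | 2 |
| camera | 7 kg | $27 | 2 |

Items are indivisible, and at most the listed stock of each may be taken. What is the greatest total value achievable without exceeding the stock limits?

$172

Top feasible selections:
- 4×coin set + 1×ring box + 2×camera: weight 49, value 172
- 2×coin set + 1×gold bar + 1×ring box + 2×camera: weight 47, value 159
- 3×coin set + 1×gold bar + 2×camera: weight 47, value 156
- 3×coin set + 1×gold bar + 1×ring box + 1×camera: weight 47, value 155
Best: $172.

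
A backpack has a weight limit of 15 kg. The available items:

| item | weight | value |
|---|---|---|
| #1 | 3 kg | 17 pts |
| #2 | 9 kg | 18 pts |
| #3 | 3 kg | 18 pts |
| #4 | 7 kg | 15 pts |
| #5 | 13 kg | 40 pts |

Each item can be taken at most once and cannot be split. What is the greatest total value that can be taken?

Check high-value combinations within 15 kg:
- #1+#2+#3: weight 3+9+3=15, value 17+18+18=53
- #1+#3+#4: weight 3+3+7=13, value 17+18+15=50
- #5: weight 13, value 40
- #2+#3: weight 9+3=12, value 18+18=36
- #1+#3: weight 3+3=6, value 17+18=35
Best: 53 pts.

53 pts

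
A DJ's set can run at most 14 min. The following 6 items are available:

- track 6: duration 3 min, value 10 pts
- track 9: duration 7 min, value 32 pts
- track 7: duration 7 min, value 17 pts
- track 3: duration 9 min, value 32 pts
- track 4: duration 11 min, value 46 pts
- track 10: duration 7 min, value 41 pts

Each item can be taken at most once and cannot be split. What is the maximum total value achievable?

73 pts

Check high-value combinations within 14 min:
- track 9+track 10: duration 7+7=14, value 32+41=73
- track 7+track 10: duration 7+7=14, value 17+41=58
- track 6+track 4: duration 3+11=14, value 10+46=56
Best: 73 pts.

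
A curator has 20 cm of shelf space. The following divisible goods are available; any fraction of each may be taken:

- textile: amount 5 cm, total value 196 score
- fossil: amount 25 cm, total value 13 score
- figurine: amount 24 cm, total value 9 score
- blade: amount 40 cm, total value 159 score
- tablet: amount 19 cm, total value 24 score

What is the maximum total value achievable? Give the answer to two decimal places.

Take in order of value per unit:
- textile (196/5 per unit): all 5 → value 196, running total 196.00
- blade (159/40 per unit): 15 of 40 → value 15×159/40 = 59.6250, running total 255.63
Total 255.63.

255.63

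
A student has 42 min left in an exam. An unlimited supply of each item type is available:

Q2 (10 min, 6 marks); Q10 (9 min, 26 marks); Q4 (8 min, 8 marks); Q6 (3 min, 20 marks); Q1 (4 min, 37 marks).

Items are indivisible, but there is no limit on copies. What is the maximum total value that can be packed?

373 marks

Best value-per-unit is Q1 at 37/4; filling with it alone gives 10×37 = 370.
Optimal mix: 2×Q6 + 9×Q1 → time 42, value 373.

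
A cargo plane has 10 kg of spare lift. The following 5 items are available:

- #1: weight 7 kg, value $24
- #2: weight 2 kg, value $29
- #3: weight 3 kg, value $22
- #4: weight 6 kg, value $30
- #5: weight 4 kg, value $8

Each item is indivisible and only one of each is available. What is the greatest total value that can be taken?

$59

This is a 0/1 knapsack; check combinations near the capacity.
- #2+#4: weight 2+6=8, value 29+30=59
- #2+#3+#5: weight 2+3+4=9, value 29+22+8=59
- #1+#2: weight 7+2=9, value 24+29=53
- #3+#4: weight 3+6=9, value 22+30=52
- #2+#3: weight 2+3=5, value 29+22=51
Best: $59.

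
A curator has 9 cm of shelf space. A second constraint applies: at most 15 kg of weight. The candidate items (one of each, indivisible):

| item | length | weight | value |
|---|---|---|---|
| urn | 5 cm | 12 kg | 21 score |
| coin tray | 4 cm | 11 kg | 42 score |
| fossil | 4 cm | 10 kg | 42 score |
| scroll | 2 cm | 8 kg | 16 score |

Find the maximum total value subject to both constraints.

Feasible sets respecting both limits:
- coin tray: length 4, weight 11, value 42
- fossil: length 4, weight 10, value 42
- urn: length 5, weight 12, value 21
Best: 42 score.

42 score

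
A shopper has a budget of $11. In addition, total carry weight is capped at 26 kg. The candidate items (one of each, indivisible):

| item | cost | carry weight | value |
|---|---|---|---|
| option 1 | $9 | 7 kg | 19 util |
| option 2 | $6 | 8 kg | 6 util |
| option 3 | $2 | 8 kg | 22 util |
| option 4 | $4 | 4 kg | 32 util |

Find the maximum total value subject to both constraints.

54 util

Feasible sets respecting both limits:
- option 3+option 4: cost 6, carry weight 12, value 54
- option 1+option 3: cost 11, carry weight 15, value 41
- option 2+option 4: cost 10, carry weight 12, value 38
- option 4: cost 4, carry weight 4, value 32
Best: 54 util.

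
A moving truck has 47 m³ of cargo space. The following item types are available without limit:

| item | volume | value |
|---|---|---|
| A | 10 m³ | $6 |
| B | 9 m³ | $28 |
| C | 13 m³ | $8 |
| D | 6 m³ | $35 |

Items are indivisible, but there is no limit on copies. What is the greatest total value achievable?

$245

Best value-per-unit is D at 35/6, and filling with it alone uses volume 7×6=42. No mix of the others beats 7×35 = 245.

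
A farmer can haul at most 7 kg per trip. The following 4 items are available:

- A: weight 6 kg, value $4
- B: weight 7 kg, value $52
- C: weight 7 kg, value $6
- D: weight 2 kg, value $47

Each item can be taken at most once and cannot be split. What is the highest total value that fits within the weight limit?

$52

This is a 0/1 knapsack; check combinations near the capacity.
- B: weight 7, value 52
- D: weight 2, value 47
- C: weight 7, value 6
- A: weight 6, value 4
Best: $52.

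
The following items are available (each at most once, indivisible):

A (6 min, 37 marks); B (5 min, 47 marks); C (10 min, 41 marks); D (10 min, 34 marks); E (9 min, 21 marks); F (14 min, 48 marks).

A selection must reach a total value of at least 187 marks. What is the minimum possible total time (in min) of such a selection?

Subsets with value ≥ 187, sorted by total time:
- A+B+C+E+F: time 44, value 194
- A+B+D+E+F: time 44, value 187
- A+B+C+D+F: time 45, value 207
- B+C+D+E+F: time 48, value 191
Minimum time: 44 min.

44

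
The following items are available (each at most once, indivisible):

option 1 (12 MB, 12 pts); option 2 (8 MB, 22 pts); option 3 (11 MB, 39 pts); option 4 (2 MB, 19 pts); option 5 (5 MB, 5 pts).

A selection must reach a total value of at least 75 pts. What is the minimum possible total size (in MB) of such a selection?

Subsets with value ≥ 75, sorted by total size:
- option 2+option 3+option 4: size 21, value 80
- option 2+option 3+option 4+option 5: size 26, value 85
- option 1+option 3+option 4+option 5: size 30, value 75
Minimum size: 21 MB.

21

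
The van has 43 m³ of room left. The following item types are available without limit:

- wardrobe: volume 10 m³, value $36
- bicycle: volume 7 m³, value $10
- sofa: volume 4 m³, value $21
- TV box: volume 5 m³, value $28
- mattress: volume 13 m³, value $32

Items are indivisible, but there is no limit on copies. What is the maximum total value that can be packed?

Best value-per-unit is TV box at 28/5; filling with it alone gives 8×28 = 224.
Optimal mix: 2×sofa + 7×TV box → volume 43, value 238.

$238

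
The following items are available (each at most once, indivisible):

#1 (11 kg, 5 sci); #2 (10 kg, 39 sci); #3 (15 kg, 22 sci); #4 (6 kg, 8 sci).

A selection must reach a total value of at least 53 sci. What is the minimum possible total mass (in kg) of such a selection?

Subsets with value ≥ 53, sorted by total mass:
- #2+#3: mass 25, value 61
- #2+#3+#4: mass 31, value 69
Minimum mass: 25 kg.

25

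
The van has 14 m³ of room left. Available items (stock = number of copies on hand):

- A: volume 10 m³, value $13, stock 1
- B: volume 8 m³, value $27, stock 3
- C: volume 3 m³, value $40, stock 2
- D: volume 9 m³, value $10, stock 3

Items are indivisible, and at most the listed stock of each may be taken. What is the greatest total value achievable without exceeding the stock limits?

Best selections within volume 14 and stock limits:
- 1×B + 2×C: volume 14, value 107
- 2×C: volume 6, value 80
- 1×B + 1×C: volume 11, value 67
Best: $107.

$107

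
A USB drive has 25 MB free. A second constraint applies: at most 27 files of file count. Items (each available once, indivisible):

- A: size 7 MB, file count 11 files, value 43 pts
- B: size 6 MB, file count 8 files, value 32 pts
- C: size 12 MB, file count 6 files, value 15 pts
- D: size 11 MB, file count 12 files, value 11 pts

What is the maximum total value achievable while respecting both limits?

Feasible sets respecting both limits:
- A+B+C: size 25, file count 25, value 90
- A+B: size 13, file count 19, value 75
- A+C: size 19, file count 17, value 58
- A+D: size 18, file count 23, value 54
Best: 90 pts.

90 pts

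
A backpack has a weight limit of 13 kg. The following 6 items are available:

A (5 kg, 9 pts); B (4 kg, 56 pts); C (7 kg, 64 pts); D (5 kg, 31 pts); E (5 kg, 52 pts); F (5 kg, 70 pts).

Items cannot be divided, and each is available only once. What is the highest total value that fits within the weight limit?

134 pts

Check high-value combinations within 13 kg:
- C+F: weight 7+5=12, value 64+70=134
- B+F: weight 4+5=9, value 56+70=126
- E+F: weight 5+5=10, value 52+70=122
- B+C: weight 4+7=11, value 56+64=120
- C+E: weight 7+5=12, value 64+52=116
Best: 134 pts.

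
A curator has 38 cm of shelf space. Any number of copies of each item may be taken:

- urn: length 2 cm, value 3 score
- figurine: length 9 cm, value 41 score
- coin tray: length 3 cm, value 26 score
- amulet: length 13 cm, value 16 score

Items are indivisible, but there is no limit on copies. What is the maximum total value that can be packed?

315 score

Best value-per-unit is coin tray at 26/3; filling with it alone gives 12×26 = 312.
Optimal mix: 1×urn + 12×coin tray → length 38, value 315.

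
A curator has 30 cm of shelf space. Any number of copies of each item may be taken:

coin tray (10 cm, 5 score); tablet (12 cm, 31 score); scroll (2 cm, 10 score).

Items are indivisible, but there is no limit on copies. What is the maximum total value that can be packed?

150 score

Best value-per-unit is scroll at 10/2, and filling with it alone uses length 15×2=30. No mix of the others beats 15×10 = 150.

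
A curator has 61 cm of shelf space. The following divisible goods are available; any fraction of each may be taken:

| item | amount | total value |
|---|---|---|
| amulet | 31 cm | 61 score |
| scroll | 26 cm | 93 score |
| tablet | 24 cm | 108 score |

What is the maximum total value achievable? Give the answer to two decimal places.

222.65

Take in order of value per unit:
- tablet (108/24 per unit): all 24 → value 108, running total 108.00
- scroll (93/26 per unit): all 26 → value 93, running total 201.00
- amulet (61/31 per unit): 11 of 31 → value 11×61/31 = 21.6452, running total 222.65
Total 222.65.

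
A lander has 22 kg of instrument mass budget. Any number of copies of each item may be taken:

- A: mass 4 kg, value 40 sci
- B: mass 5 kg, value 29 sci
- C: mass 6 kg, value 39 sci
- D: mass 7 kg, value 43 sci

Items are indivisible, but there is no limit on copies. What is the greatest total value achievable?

200 sci

Best value-per-unit is A at 40/4, and filling with it alone uses mass 5×4=20. No mix of the others beats 5×40 = 200.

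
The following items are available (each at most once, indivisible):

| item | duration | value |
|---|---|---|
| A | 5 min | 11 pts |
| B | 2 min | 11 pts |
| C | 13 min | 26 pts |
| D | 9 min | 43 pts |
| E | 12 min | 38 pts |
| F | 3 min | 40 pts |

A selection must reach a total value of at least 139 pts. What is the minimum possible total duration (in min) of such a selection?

31

Subsets with value ≥ 139, sorted by total duration:
- A+B+D+E+F: duration 31, value 143
- C+D+E+F: duration 37, value 147
- B+C+D+E+F: duration 39, value 158
Minimum duration: 31 min.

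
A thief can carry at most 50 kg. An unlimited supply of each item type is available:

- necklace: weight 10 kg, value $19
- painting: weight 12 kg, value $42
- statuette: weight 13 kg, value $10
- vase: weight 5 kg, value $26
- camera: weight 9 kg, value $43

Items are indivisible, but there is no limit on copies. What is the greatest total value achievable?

$260

Best value-per-unit is vase at 26/5, and filling with it alone uses weight 10×5=50. No mix of the others beats 10×26 = 260.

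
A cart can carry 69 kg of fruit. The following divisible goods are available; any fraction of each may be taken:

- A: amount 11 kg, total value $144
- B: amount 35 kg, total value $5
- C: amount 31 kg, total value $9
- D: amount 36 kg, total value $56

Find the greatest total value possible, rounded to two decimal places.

Take in order of value per unit:
- A (144/11 per unit): all 11 → value 144, running total 144.00
- D (56/36 per unit): all 36 → value 56, running total 200.00
- C (9/31 per unit): 22 of 31 → value 22×9/31 = 6.3871, running total 206.39
Total 206.39.

206.39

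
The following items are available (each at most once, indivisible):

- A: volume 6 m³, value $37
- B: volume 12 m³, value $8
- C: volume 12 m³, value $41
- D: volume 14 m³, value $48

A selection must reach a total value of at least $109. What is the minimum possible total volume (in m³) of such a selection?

Subsets with value ≥ 109, sorted by total volume:
- A+C+D: volume 32, value 126
- A+B+C+D: volume 44, value 134
Minimum volume: 32 m³.

32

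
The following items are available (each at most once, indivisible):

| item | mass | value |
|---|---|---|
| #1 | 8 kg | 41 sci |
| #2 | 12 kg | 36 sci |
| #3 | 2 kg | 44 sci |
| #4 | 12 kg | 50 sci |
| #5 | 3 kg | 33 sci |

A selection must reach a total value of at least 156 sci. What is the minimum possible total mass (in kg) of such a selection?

25

Subsets with value ≥ 156, sorted by total mass:
- #1+#3+#4+#5: mass 25, value 168
- #2+#3+#4+#5: mass 29, value 163
Minimum mass: 25 kg.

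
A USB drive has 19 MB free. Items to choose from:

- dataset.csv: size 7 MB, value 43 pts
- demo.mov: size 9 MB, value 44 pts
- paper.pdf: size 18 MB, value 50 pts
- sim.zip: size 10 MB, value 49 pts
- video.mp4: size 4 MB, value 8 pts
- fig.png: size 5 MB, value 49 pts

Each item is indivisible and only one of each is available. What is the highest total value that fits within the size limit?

This is a 0/1 knapsack; check combinations near the capacity.
- sim.zip+video.mp4+fig.png: size 10+4+5=19, value 49+8+49=106
- demo.mov+video.mp4+fig.png: size 9+4+5=18, value 44+8+49=101
- dataset.csv+video.mp4+fig.png: size 7+4+5=16, value 43+8+49=100
- sim.zip+fig.png: size 10+5=15, value 49+49=98
- demo.mov+fig.png: size 9+5=14, value 44+49=93
Best: 106 pts.

106 pts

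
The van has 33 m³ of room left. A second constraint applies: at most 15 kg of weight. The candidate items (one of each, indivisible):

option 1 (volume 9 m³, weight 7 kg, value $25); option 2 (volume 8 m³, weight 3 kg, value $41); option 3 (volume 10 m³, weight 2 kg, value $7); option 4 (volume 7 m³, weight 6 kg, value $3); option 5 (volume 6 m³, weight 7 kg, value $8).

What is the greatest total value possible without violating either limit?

$73

Feasible sets respecting both limits:
- option 1+option 2+option 3: volume 27, weight 12, value 73
- option 1+option 2: volume 17, weight 10, value 66
- option 2+option 3+option 5: volume 24, weight 12, value 56
Best: $73.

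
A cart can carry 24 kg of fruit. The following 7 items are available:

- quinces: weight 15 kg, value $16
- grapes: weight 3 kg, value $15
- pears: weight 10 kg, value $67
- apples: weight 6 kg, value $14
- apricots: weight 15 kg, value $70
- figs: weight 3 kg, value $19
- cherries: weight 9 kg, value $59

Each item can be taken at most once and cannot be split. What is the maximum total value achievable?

Check high-value combinations within 24 kg:
- pears+figs+cherries: weight 10+3+9=22, value 67+19+59=145
- grapes+pears+cherries: weight 3+10+9=22, value 15+67+59=141
- apricots+cherries: weight 15+9=24, value 70+59=129
- pears+cherries: weight 10+9=19, value 67+59=126
Best: $145.

$145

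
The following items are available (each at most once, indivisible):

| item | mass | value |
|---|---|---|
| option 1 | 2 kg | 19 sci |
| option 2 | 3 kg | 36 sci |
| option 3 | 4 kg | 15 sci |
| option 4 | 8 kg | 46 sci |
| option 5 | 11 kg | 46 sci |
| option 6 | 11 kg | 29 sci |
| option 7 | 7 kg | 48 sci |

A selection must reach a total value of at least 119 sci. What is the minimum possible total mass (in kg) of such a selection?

Subsets with value ≥ 119, sorted by total mass:
- option 2+option 4+option 7: mass 18, value 130
- option 1+option 2+option 4+option 7: mass 20, value 149
Minimum mass: 18 kg.

18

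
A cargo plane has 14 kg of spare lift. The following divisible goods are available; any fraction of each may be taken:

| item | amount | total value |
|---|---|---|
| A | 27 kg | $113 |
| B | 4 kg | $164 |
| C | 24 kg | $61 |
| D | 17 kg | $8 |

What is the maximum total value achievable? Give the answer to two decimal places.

205.85

Take in order of value per unit:
- B (164/4 per unit): all 4 → value 164, running total 164.00
- A (113/27 per unit): 10 of 27 → value 10×113/27 = 41.8519, running total 205.85
Total 205.85.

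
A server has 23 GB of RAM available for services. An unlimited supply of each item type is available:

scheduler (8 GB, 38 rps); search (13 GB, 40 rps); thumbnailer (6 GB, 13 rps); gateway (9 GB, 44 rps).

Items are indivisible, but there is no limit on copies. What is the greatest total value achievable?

Best value-per-unit is gateway at 44/9; filling with it alone gives 2×44 = 88.
Optimal mix: 1×scheduler + 1×thumbnailer + 1×gateway → memory 23, value 95.

95 rps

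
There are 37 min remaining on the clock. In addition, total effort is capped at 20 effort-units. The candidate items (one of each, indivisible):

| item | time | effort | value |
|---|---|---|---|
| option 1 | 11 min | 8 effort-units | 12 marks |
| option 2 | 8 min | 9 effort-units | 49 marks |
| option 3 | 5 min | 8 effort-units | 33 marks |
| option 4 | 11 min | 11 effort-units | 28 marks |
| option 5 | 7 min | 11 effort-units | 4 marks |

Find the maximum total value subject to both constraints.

Feasible sets respecting both limits:
- option 2+option 3: time 13, effort 17, value 82
- option 2+option 4: time 19, effort 20, value 77
- option 1+option 2: time 19, effort 17, value 61
Best: 82 marks.

82 marks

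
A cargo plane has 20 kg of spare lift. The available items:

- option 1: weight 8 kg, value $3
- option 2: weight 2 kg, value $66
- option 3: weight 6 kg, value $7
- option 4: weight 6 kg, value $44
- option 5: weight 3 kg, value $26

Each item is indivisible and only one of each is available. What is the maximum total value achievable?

$143

Check high-value combinations within 20 kg:
- option 2+option 3+option 4+option 5: weight 2+6+6+3=17, value 66+7+44+26=143
- option 1+option 2+option 4+option 5: weight 8+2+6+3=19, value 3+66+44+26=139
- option 2+option 4+option 5: weight 2+6+3=11, value 66+44+26=136
Best: $143.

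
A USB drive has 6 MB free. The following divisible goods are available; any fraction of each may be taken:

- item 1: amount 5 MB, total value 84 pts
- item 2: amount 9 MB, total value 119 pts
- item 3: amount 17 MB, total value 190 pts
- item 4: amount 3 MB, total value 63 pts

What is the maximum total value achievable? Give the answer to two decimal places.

113.40

Take in order of value per unit:
- item 4 (63/3 per unit): all 3 → value 63, running total 63.00
- item 1 (84/5 per unit): 3 of 5 → value 3×84/5 = 50.4000, running total 113.40
Total 113.40.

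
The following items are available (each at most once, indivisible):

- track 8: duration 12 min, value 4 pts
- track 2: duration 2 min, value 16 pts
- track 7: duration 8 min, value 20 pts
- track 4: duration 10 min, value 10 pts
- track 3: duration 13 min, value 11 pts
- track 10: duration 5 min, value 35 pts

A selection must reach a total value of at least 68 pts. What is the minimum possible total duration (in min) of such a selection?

Subsets with value ≥ 68, sorted by total duration:
- track 2+track 7+track 10: duration 15, value 71
- track 2+track 7+track 4+track 10: duration 25, value 81
- track 8+track 2+track 7+track 10: duration 27, value 75
- track 2+track 7+track 3+track 10: duration 28, value 82
Minimum duration: 15 min.

15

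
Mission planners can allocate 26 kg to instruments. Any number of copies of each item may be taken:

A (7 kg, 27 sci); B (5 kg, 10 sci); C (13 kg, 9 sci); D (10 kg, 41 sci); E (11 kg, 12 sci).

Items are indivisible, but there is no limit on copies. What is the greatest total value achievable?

Best value-per-unit is D at 41/10; filling with it alone gives 2×41 = 82.
Optimal mix: 2×A + 1×D → mass 24, value 95.

95 sci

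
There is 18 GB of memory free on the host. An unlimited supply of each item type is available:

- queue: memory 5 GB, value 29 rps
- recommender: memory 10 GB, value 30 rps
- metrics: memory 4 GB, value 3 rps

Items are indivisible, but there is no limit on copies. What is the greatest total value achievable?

Best value-per-unit is queue at 29/5, and filling with it alone uses memory 3×5=15. No mix of the others beats 3×29 = 87.

87 rps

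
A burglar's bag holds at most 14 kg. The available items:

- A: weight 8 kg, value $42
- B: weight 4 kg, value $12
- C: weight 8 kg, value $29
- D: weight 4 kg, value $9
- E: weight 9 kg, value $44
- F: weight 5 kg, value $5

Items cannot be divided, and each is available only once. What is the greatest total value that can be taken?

$56

Check high-value combinations within 14 kg:
- B+E: weight 4+9=13, value 12+44=56
- A+B: weight 8+4=12, value 42+12=54
- D+E: weight 4+9=13, value 9+44=53
- A+D: weight 8+4=12, value 42+9=51
Best: $56.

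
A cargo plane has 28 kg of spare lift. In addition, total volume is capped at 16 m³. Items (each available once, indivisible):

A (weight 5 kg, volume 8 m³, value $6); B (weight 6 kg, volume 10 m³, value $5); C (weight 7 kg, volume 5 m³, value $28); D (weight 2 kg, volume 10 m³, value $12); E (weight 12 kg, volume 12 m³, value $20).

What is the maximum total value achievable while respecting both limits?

Feasible sets respecting both limits:
- C+D: weight 9, volume 15, value 40
- A+C: weight 12, volume 13, value 34
- B+C: weight 13, volume 15, value 33
- C: weight 7, volume 5, value 28
Best: $40.

$40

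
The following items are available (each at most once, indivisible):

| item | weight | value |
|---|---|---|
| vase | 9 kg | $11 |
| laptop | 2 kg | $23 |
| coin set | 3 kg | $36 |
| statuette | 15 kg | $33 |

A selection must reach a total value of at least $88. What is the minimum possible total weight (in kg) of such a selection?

20

Subsets with value ≥ 88, sorted by total weight:
- laptop+coin set+statuette: weight 20, value 92
- vase+laptop+coin set+statuette: weight 29, value 103
Minimum weight: 20 kg.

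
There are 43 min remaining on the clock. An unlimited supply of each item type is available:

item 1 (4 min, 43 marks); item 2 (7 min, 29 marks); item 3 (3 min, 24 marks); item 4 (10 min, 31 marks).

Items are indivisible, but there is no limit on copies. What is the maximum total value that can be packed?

Best value-per-unit is item 1 at 43/4; filling with it alone gives 10×43 = 430.
Optimal mix: 10×item 1 + 1×item 3 → time 43, value 454.

454 marks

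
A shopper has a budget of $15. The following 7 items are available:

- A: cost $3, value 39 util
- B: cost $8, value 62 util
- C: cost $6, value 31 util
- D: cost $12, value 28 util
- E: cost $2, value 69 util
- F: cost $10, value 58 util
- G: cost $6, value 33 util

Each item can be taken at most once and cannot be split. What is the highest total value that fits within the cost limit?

Check high-value combinations within $15:
- A+B+E: cost 3+8+2=13, value 39+62+69=170
- A+E+F: cost 3+2+10=15, value 39+69+58=166
- A+E+G: cost 3+2+6=11, value 39+69+33=141
- A+C+E: cost 3+6+2=11, value 39+31+69=139
- C+E+G: cost 6+2+6=14, value 31+69+33=133
Best: 170 util.

170 util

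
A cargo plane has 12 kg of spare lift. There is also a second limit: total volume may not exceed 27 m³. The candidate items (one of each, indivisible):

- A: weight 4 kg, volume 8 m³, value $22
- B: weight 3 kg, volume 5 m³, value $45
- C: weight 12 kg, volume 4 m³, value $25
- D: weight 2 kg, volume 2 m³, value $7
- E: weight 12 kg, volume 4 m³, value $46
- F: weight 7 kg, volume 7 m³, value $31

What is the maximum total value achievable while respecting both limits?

Feasible sets respecting both limits:
- B+D+F: weight 12, volume 14, value 83
- B+F: weight 10, volume 12, value 76
- A+B+D: weight 9, volume 15, value 74
Best: $83.

$83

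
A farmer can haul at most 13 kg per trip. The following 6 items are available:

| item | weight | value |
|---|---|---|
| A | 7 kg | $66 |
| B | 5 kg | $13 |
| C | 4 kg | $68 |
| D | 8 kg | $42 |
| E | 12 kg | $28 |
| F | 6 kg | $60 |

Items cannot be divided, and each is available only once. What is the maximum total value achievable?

$134

Check high-value combinations within 13 kg:
- A+C: weight 7+4=11, value 66+68=134
- C+F: weight 4+6=10, value 68+60=128
- A+F: weight 7+6=13, value 66+60=126
- C+D: weight 4+8=12, value 68+42=110
Best: $134.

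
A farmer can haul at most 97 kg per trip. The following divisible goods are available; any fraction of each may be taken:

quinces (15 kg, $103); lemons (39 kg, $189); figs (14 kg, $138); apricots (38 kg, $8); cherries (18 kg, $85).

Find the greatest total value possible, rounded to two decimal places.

517.32

Take in order of value per unit:
- figs (138/14 per unit): all 14 → value 138, running total 138.00
- quinces (103/15 per unit): all 15 → value 103, running total 241.00
- lemons (189/39 per unit): all 39 → value 189, running total 430.00
- cherries (85/18 per unit): all 18 → value 85, running total 515.00
- apricots (8/38 per unit): 11 of 38 → value 11×8/38 = 2.3158, running total 517.32
Total 517.32.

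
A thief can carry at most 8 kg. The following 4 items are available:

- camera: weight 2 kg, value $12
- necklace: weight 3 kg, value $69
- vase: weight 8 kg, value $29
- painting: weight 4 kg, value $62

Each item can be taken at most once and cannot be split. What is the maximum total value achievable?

$131

This is a 0/1 knapsack; check combinations near the capacity.
- necklace+painting: weight 3+4=7, value 69+62=131
- camera+necklace: weight 2+3=5, value 12+69=81
- camera+painting: weight 2+4=6, value 12+62=74
- necklace: weight 3, value 69
- painting: weight 4, value 62
Best: $131.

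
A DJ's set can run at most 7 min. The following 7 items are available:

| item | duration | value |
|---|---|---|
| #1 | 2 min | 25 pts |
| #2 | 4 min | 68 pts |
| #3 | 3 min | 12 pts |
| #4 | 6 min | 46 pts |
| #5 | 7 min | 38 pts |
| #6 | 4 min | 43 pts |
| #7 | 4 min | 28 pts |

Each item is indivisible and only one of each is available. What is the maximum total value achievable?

93 pts

Check high-value combinations within 7 min:
- #1+#2: duration 2+4=6, value 25+68=93
- #2+#3: duration 4+3=7, value 68+12=80
- #2: duration 4, value 68
Best: 93 pts.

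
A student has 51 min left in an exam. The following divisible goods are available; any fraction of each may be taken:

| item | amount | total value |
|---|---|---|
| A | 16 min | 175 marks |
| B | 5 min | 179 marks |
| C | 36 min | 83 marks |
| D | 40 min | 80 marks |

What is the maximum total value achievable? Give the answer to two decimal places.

Take in order of value per unit:
- B (179/5 per unit): all 5 → value 179, running total 179.00
- A (175/16 per unit): all 16 → value 175, running total 354.00
- C (83/36 per unit): 30 of 36 → value 30×83/36 = 69.1667, running total 423.17
Total 423.17.

423.17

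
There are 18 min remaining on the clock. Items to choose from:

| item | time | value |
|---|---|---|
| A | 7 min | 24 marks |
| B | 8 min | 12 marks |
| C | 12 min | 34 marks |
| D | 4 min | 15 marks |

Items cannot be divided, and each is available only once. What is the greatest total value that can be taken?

49 marks

This is a 0/1 knapsack; check combinations near the capacity.
- C+D: time 12+4=16, value 34+15=49
- A+D: time 7+4=11, value 24+15=39
- A+B: time 7+8=15, value 24+12=36
- C: time 12, value 34
- B+D: time 8+4=12, value 12+15=27
Best: 49 marks.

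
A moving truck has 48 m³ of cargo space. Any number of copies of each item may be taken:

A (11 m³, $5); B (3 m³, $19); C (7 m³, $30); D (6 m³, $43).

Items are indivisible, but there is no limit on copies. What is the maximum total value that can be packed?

$344

Best value-per-unit is D at 43/6, and filling with it alone uses volume 8×6=48. No mix of the others beats 8×43 = 344.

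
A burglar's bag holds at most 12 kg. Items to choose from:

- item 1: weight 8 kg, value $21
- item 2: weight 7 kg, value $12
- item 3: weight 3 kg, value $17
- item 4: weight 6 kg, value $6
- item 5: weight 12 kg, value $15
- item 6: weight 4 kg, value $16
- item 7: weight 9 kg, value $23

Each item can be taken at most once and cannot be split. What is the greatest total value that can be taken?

$40

Check high-value combinations within 12 kg:
- item 3+item 7: weight 3+9=12, value 17+23=40
- item 1+item 3: weight 8+3=11, value 21+17=38
- item 1+item 6: weight 8+4=12, value 21+16=37
- item 3+item 6: weight 3+4=7, value 17+16=33
- item 2+item 3: weight 7+3=10, value 12+17=29
Best: $40.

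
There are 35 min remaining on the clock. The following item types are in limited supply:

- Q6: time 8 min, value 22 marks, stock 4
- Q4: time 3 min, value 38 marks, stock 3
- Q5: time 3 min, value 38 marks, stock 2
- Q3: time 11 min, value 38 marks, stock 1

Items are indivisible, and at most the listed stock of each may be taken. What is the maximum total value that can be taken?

Best selections within time 35 and stock limits:
- 1×Q6 + 3×Q4 + 2×Q5 + 1×Q3: time 34, value 250
- 2×Q6 + 3×Q4 + 2×Q5: time 31, value 234
- 3×Q4 + 2×Q5 + 1×Q3: time 26, value 228
Best: 250 marks.

250 marks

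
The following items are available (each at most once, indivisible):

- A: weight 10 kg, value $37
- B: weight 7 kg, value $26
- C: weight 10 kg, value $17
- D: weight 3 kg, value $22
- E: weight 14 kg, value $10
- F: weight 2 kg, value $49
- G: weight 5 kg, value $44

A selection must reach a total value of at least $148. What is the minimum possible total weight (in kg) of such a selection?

Subsets with value ≥ 148, sorted by total weight:
- A+D+F+G: weight 20, value 152
- A+B+F+G: weight 24, value 156
Minimum weight: 20 kg.

20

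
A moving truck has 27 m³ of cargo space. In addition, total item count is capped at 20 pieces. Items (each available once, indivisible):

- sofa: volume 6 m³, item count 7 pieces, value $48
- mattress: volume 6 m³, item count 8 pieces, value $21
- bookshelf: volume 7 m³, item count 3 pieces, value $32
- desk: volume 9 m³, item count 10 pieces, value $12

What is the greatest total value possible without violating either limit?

$101

Feasible sets respecting both limits:
- sofa+mattress+bookshelf: volume 19, item count 18, value 101
- sofa+bookshelf+desk: volume 22, item count 20, value 92
- sofa+bookshelf: volume 13, item count 10, value 80
Best: $101.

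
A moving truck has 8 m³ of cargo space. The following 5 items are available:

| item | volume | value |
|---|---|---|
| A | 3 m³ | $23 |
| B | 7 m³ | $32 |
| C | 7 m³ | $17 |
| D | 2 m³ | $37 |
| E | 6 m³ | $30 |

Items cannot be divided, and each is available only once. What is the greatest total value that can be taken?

Check high-value combinations within 8 m³:
- D+E: volume 2+6=8, value 37+30=67
- A+D: volume 3+2=5, value 23+37=60
- D: volume 2, value 37
Best: $67.

$67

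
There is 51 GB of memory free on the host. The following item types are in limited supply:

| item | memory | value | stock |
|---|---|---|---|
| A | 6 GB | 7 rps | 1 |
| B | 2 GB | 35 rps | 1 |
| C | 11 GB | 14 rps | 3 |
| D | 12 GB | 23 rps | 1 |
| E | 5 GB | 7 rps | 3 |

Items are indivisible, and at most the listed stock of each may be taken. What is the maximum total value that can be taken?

107 rps

Top feasible selections:
- 1×B + 2×C + 1×D + 3×E: memory 51, value 107
- 1×B + 2×C + 1×D + 2×E: memory 46, value 100
- 1×A + 1×B + 1×C + 1×D + 3×E: memory 46, value 100
- 1×B + 3×C + 1×D: memory 47, value 100
Best: 107 rps.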